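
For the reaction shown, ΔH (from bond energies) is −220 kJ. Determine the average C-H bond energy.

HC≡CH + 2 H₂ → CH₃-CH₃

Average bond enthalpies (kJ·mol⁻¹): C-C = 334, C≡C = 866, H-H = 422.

Let D be the C-H bond energy.
Σ(broken) = 1×866 + 2×D + 2×422 = 1710 + 2D
Σ(formed) = 1×334 + 6×D = 334 + 6D
ΔH = Σ(broken) − Σ(formed) = (1710 + 2D) − (334 + 6D) = +1376 − 4D
Setting this equal to −220 kJ gives 4D = 1596, so D = 399 kJ/mol.

D(C-H) ≈ 399 kJ/mol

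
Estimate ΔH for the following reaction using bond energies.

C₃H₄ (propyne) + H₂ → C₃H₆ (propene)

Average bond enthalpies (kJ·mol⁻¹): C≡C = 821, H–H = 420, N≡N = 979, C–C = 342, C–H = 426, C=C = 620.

Bonds broken (reactants):
  C≡C: 1 × 821 = 821
  C–C: 1 × 342 = 342
  C–H: 4 × 426 = 1704
  H–H: 1 × 420 = 420
  Σ(broken) = 3287 kJ
Bonds formed (products):
  C–C: 1 × 342 = 342
  C–H: 6 × 426 = 2556
  C=C: 1 × 620 = 620
  Σ(formed) = 3518 kJ
ΔH = Σ(broken) − Σ(formed) = 3287 − 3518 = −231 kJ

ΔH ≈ −231 kJ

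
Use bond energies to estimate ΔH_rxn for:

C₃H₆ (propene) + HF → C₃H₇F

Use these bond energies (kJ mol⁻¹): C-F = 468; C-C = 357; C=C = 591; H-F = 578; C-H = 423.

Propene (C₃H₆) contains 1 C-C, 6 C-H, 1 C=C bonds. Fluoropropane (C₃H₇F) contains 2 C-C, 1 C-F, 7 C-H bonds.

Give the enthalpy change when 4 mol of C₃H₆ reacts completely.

Bonds broken (reactants):
  C-C: 1 × 357 = 357
  C-H: 6 × 423 = 2538
  C=C: 1 × 591 = 591
  H-F: 1 × 578 = 578
  Σ(broken) = 4064 kJ
Bonds formed (products):
  C-C: 2 × 357 = 714
  C-F: 1 × 468 = 468
  C-H: 7 × 423 = 2961
  Σ(formed) = 4143 kJ
ΔH = Σ(broken) − Σ(formed) = 4064 − 4143 = −79 kJ
For 4× the reaction as written: 4 × (−79) = −316 kJ

ΔH = −316 kJ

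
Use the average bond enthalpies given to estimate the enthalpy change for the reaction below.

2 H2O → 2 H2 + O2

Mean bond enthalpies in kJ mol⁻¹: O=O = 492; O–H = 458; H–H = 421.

Bonds broken (reactants):
  O–H: 4 × 458 = 1832
  Σ(broken) = 1832 kJ
Bonds formed (products):
  H–H: 2 × 421 = 842
  O=O: 1 × 492 = 492
  Σ(formed) = 1334 kJ
ΔH = Σ(broken) − Σ(formed) = 1832 − 1334 = +498 kJ

ΔH ≈ +498 kJ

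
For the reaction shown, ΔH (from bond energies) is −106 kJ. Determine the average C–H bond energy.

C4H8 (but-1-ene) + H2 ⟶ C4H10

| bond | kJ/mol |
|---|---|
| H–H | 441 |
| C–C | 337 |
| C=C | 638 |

Let D be the C–H bond energy.
Σ(broken) = 2×337 + 8×D + 1×638 + 1×441 = 1753 + 8D
Σ(formed) = 3×337 + 10×D = 1011 + 10D
ΔH = Σ(broken) − Σ(formed) = (1753 + 8D) − (1011 + 10D) = +742 − 2D
Setting this equal to −106 kJ gives 2D = 848, so D = 424 kJ/mol.

D(C–H) ≈ 424 kJ/mol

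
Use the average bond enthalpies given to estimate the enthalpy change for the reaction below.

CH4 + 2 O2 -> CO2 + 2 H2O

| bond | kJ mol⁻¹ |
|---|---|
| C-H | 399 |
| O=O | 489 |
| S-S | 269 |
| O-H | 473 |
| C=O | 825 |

ΔH ≈ −968 kJ

Bonds broken (reactants):
  C-H: 4 × 399 = 1596
  O=O: 2 × 489 = 978
  Σ(broken) = 2574 kJ
Bonds formed (products):
  C=O: 2 × 825 = 1650
  O-H: 4 × 473 = 1892
  Σ(formed) = 3542 kJ
ΔH = Σ(broken) − Σ(formed) = 2574 − 3542 = −968 kJ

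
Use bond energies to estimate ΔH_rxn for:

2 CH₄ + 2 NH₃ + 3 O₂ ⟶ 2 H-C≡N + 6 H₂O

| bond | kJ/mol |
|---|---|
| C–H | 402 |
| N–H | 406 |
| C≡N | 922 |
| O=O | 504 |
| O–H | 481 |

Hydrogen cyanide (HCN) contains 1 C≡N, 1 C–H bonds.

ΔH ≈ −1256 kJ

Bonds broken (reactants):
  C–H: 8 × 402 = 3216
  N–H: 6 × 406 = 2436
  O=O: 3 × 504 = 1512
  Σ(broken) = 7164 kJ
Bonds formed (products):
  C≡N: 2 × 922 = 1844
  C–H: 2 × 402 = 804
  O–H: 12 × 481 = 5772
  Σ(formed) = 8420 kJ
ΔH = Σ(broken) − Σ(formed) = 7164 − 8420 = −1256 kJ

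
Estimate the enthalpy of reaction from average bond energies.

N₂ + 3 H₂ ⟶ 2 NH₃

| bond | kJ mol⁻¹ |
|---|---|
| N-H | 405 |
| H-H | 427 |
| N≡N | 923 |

Bonds broken (reactants):
  H-H: 3 × 427 = 1281
  N≡N: 1 × 923 = 923
  Σ(broken) = 2204 kJ
Bonds formed (products):
  N-H: 6 × 405 = 2430
  Σ(formed) = 2430 kJ
ΔH = Σ(broken) − Σ(formed) = 2204 − 2430 = −226 kJ

ΔH ≈ −226 kJ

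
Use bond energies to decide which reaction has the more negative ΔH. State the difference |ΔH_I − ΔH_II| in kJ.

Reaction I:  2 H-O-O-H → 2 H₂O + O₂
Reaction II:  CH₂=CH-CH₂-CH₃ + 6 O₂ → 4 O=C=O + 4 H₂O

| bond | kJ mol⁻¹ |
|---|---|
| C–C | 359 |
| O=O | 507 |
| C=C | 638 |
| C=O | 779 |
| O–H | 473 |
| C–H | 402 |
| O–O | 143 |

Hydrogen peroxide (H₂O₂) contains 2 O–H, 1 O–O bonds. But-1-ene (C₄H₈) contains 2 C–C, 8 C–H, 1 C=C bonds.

Reaction II, by 2181 kJ

Reaction I:
  Bonds broken (reactants):
    O–H: 4 × 473 = 1892
    O–O: 2 × 143 = 286
    Σ(broken) = 2178 kJ
  Bonds formed (products):
    O–H: 4 × 473 = 1892
    O=O: 1 × 507 = 507
    Σ(formed) = 2399 kJ
  ΔH_I = 2178 − 2399 = −221 kJ
Reaction II:
  Bonds broken (reactants):
    C–C: 2 × 359 = 718
    C–H: 8 × 402 = 3216
    C=C: 1 × 638 = 638
    O=O: 6 × 507 = 3042
    Σ(broken) = 7614 kJ
  Bonds formed (products):
    C=O: 8 × 779 = 6232
    O–H: 8 × 473 = 3784
    Σ(formed) = 10016 kJ
  ΔH_II = 7614 − 10016 = −2402 kJ
ΔH_I − ΔH_II = +2181 kJ, so reaction II has the more negative ΔH; |ΔH_I − ΔH_II| = 2181 kJ.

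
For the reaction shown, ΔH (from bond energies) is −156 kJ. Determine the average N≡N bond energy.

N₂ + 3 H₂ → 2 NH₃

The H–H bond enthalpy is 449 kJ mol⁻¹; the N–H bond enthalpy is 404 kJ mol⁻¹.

Let D be the N≡N bond energy.
Σ(broken) = 3×449 + 1×D = 1347 + D
Σ(formed) = 6×404 = 2424
ΔH = Σ(broken) − Σ(formed) = (1347 + D) − (2424) = −1077 + D
Setting this equal to −156 kJ gives D = 921 kJ/mol.

D(N≡N) ≈ 921 kJ/mol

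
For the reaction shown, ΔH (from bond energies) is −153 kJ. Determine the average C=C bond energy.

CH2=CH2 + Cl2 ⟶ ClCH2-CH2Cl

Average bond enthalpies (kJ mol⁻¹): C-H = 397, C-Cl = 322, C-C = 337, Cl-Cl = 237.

D(C=C) ≈ 591 kJ/mol

Let D be the C=C bond energy.
Σ(broken) = 4×397 + 1×D + 1×237 = 1825 + D
Σ(formed) = 1×337 + 2×322 + 4×397 = 2569
ΔH = Σ(broken) − Σ(formed) = (1825 + D) − (2569) = −744 + D
Setting this equal to −153 kJ gives D = 591 kJ/mol.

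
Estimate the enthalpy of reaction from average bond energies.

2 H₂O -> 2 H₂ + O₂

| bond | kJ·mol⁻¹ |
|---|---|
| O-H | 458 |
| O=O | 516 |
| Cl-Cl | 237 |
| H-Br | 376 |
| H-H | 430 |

ΔH ≈ +456 kJ

Bonds broken (reactants):
  O-H: 4 × 458 = 1832
  Σ(broken) = 1832 kJ
Bonds formed (products):
  H-H: 2 × 430 = 860
  O=O: 1 × 516 = 516
  Σ(formed) = 1376 kJ
ΔH = Σ(broken) − Σ(formed) = 1832 − 1376 = +456 kJ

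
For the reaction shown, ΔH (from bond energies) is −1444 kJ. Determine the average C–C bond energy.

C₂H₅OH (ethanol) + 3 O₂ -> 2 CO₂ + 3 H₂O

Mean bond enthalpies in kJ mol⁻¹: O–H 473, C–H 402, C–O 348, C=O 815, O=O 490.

D(C–C) ≈ 353 kJ/mol

Let D be the C–C bond energy.
Σ(broken) = 1×D + 5×402 + 1×348 + 1×473 + 3×490 = 4301 + D
Σ(formed) = 4×815 + 6×473 = 6098
ΔH = Σ(broken) − Σ(formed) = (4301 + D) − (6098) = −1797 + D
Setting this equal to −1444 kJ gives D = 353 kJ/mol.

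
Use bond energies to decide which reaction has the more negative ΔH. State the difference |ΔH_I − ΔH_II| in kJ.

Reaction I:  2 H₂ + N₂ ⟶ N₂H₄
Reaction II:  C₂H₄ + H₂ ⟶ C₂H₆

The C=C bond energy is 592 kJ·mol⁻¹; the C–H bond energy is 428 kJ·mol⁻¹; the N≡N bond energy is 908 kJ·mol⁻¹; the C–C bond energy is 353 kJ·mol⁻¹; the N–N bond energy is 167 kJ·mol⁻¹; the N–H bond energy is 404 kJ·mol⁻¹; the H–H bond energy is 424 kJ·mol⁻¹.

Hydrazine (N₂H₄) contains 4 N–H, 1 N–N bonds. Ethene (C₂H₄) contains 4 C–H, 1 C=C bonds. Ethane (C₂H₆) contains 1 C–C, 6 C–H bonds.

Reaction I:
  Bonds broken (reactants):
    H–H: 2 × 424 = 848
    N≡N: 1 × 908 = 908
    Σ(broken) = 1756 kJ
  Bonds formed (products):
    N–H: 4 × 404 = 1616
    N–N: 1 × 167 = 167
    Σ(formed) = 1783 kJ
  ΔH_I = 1756 − 1783 = −27 kJ
Reaction II:
  Bonds broken (reactants):
    C–H: 4 × 428 = 1712
    C=C: 1 × 592 = 592
    H–H: 1 × 424 = 424
    Σ(broken) = 2728 kJ
  Bonds formed (products):
    C–C: 1 × 353 = 353
    C–H: 6 × 428 = 2568
    Σ(formed) = 2921 kJ
  ΔH_II = 2728 − 2921 = −193 kJ
ΔH_I − ΔH_II = +166 kJ, so reaction II has the more negative ΔH; |ΔH_I − ΔH_II| = 166 kJ.

Reaction II, by 166 kJ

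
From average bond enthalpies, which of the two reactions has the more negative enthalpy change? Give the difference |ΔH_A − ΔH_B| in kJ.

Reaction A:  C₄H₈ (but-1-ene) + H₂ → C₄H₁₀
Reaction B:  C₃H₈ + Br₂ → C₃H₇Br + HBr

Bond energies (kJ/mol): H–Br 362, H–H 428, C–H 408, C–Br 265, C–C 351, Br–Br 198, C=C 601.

Reaction A:
  Bonds broken (reactants):
    C–C: 2 × 351 = 702
    C–H: 8 × 408 = 3264
    C=C: 1 × 601 = 601
    H–H: 1 × 428 = 428
    Σ(broken) = 4995 kJ
  Bonds formed (products):
    C–C: 3 × 351 = 1053
    C–H: 10 × 408 = 4080
    Σ(formed) = 5133 kJ
  ΔH_A = 4995 − 5133 = −138 kJ
Reaction B:
  Bonds broken (reactants):
    Br–Br: 1 × 198 = 198
    C–C: 2 × 351 = 702
    C–H: 8 × 408 = 3264
    Σ(broken) = 4164 kJ
  Bonds formed (products):
    C–Br: 1 × 265 = 265
    C–C: 2 × 351 = 702
    C–H: 7 × 408 = 2856
    H–Br: 1 × 362 = 362
    Σ(formed) = 4185 kJ
  ΔH_B = 4164 − 4185 = −21 kJ
ΔH_A − ΔH_B = −117 kJ, so reaction A has the more negative ΔH; |ΔH_A − ΔH_B| = 117 kJ.

Reaction A, by 117 kJ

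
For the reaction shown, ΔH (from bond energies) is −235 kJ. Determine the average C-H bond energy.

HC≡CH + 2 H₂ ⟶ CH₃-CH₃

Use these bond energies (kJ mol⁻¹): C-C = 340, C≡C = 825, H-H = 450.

D(C-H) ≈ 405 kJ/mol

Let D be the C-H bond energy.
Σ(broken) = 1×825 + 2×D + 2×450 = 1725 + 2D
Σ(formed) = 1×340 + 6×D = 340 + 6D
ΔH = Σ(broken) − Σ(formed) = (1725 + 2D) − (340 + 6D) = +1385 − 4D
Setting this equal to −235 kJ gives 4D = 1620, so D = 405 kJ/mol.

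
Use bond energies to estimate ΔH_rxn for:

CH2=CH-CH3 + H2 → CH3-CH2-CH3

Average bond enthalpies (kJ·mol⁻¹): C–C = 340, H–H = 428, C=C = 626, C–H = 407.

Bonds broken (reactants):
  C–C: 1 × 340 = 340
  C–H: 6 × 407 = 2442
  C=C: 1 × 626 = 626
  H–H: 1 × 428 = 428
  Σ(broken) = 3836 kJ
Bonds formed (products):
  C–C: 2 × 340 = 680
  C–H: 8 × 407 = 3256
  Σ(formed) = 3936 kJ
ΔH = Σ(broken) − Σ(formed) = 3836 − 3936 = −100 kJ

ΔH ≈ −100 kJ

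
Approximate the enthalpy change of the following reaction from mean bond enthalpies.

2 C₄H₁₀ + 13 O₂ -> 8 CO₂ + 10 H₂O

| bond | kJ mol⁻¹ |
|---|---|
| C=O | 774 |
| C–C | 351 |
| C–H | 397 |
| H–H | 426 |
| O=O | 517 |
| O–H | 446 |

ΔH ≈ −4537 kJ

Bonds broken (reactants):
  C–C: 6 × 351 = 2106
  C–H: 20 × 397 = 7940
  O=O: 13 × 517 = 6721
  Σ(broken) = 16767 kJ
Bonds formed (products):
  C=O: 16 × 774 = 12384
  O–H: 20 × 446 = 8920
  Σ(formed) = 21304 kJ
ΔH = Σ(broken) − Σ(formed) = 16767 − 21304 = −4537 kJ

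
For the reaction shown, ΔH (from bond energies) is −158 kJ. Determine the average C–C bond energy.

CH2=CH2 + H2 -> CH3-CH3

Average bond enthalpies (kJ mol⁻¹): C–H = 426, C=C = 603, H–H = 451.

D(C–C) ≈ 360 kJ/mol

Let D be the C–C bond energy.
Σ(broken) = 4×426 + 1×603 + 1×451 = 2758
Σ(formed) = 1×D + 6×426 = 2556 + D
ΔH = Σ(broken) − Σ(formed) = (2758) − (2556 + D) = +202 − D
Setting this equal to −158 kJ gives D = 360 kJ/mol.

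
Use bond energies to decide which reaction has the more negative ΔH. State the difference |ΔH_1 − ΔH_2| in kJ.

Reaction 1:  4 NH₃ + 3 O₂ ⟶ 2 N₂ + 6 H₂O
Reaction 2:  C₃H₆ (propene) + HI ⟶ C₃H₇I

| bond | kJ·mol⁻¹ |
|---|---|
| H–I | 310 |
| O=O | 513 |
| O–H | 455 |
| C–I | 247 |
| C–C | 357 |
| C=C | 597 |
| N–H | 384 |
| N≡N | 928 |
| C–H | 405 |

Reaction 1:
  Bonds broken (reactants):
    N–H: 12 × 384 = 4608
    O=O: 3 × 513 = 1539
    Σ(broken) = 6147 kJ
  Bonds formed (products):
    N≡N: 2 × 928 = 1856
    O–H: 12 × 455 = 5460
    Σ(formed) = 7316 kJ
  ΔH_1 = 6147 − 7316 = −1169 kJ
Reaction 2:
  Bonds broken (reactants):
    C–C: 1 × 357 = 357
    C–H: 6 × 405 = 2430
    C=C: 1 × 597 = 597
    H–I: 1 × 310 = 310
    Σ(broken) = 3694 kJ
  Bonds formed (products):
    C–C: 2 × 357 = 714
    C–H: 7 × 405 = 2835
    C–I: 1 × 247 = 247
    Σ(formed) = 3796 kJ
  ΔH_2 = 3694 − 3796 = −102 kJ
ΔH_1 − ΔH_2 = −1067 kJ, so reaction 1 has the more negative ΔH; |ΔH_1 − ΔH_2| = 1067 kJ.

Reaction 1, by 1067 kJ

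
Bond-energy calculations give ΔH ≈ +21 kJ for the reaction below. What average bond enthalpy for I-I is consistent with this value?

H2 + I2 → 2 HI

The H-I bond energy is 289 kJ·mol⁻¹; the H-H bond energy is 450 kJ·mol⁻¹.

Let D be the I-I bond energy.
Σ(broken) = 1×450 + 1×D = 450 + D
Σ(formed) = 2×289 = 578
ΔH = Σ(broken) − Σ(formed) = (450 + D) − (578) = −128 + D
Setting this equal to +21 kJ gives D = 149 kJ/mol.

D(I-I) ≈ 149 kJ/mol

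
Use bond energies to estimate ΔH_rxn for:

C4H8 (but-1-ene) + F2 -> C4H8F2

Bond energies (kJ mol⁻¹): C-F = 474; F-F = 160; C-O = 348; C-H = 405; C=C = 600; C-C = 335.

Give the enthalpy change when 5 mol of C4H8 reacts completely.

ΔH = −2615 kJ

Bonds broken (reactants):
  C-C: 2 × 335 = 670
  C-H: 8 × 405 = 3240
  C=C: 1 × 600 = 600
  F-F: 1 × 160 = 160
  Σ(broken) = 4670 kJ
Bonds formed (products):
  C-C: 3 × 335 = 1005
  C-F: 2 × 474 = 948
  C-H: 8 × 405 = 3240
  Σ(formed) = 5193 kJ
ΔH = Σ(broken) − Σ(formed) = 4670 − 5193 = −523 kJ
For 5× the reaction as written: 5 × (−523) = −2615 kJ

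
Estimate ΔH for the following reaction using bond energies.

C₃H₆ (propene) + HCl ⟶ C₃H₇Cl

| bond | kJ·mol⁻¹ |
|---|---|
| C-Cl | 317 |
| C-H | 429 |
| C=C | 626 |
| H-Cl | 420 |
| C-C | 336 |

ΔH ≈ −36 kJ

Bonds broken (reactants):
  C-C: 1 × 336 = 336
  C-H: 6 × 429 = 2574
  C=C: 1 × 626 = 626
  H-Cl: 1 × 420 = 420
  Σ(broken) = 3956 kJ
Bonds formed (products):
  C-C: 2 × 336 = 672
  C-Cl: 1 × 317 = 317
  C-H: 7 × 429 = 3003
  Σ(formed) = 3992 kJ
ΔH = Σ(broken) − Σ(formed) = 3956 − 3992 = −36 kJ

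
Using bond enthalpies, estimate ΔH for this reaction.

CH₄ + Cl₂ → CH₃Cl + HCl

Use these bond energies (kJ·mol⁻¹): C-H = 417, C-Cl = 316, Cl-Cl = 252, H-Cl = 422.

ΔH ≈ −69 kJ

Bonds broken (reactants):
  C-H: 4 × 417 = 1668
  Cl-Cl: 1 × 252 = 252
  Σ(broken) = 1920 kJ
Bonds formed (products):
  C-Cl: 1 × 316 = 316
  C-H: 3 × 417 = 1251
  H-Cl: 1 × 422 = 422
  Σ(formed) = 1989 kJ
ΔH = Σ(broken) − Σ(formed) = 1920 − 1989 = −69 kJ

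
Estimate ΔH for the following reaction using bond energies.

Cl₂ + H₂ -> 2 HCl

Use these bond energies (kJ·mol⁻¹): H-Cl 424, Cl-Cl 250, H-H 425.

Bonds broken (reactants):
  Cl-Cl: 1 × 250 = 250
  H-H: 1 × 425 = 425
  Σ(broken) = 675 kJ
Bonds formed (products):
  H-Cl: 2 × 424 = 848
  Σ(formed) = 848 kJ
ΔH = Σ(broken) − Σ(formed) = 675 − 848 = −173 kJ

ΔH ≈ −173 kJ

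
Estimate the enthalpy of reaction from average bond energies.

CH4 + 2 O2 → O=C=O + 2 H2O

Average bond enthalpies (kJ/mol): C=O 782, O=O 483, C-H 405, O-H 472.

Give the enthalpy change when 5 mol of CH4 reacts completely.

Bonds broken (reactants):
  C-H: 4 × 405 = 1620
  O=O: 2 × 483 = 966
  Σ(broken) = 2586 kJ
Bonds formed (products):
  C=O: 2 × 782 = 1564
  O-H: 4 × 472 = 1888
  Σ(formed) = 3452 kJ
ΔH = Σ(broken) − Σ(formed) = 2586 − 3452 = −866 kJ
For 5× the reaction as written: 5 × (−866) = −4330 kJ

ΔH = −4330 kJ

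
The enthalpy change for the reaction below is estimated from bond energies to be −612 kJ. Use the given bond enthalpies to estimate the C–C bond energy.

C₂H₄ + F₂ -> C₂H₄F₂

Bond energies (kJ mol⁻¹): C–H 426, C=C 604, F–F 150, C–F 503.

D(C–C) ≈ 360 kJ/mol

Let D be the C–C bond energy.
Σ(broken) = 4×426 + 1×604 + 1×150 = 2458
Σ(formed) = 1×D + 2×503 + 4×426 = 2710 + D
ΔH = Σ(broken) − Σ(formed) = (2458) − (2710 + D) = −252 − D
Setting this equal to −612 kJ gives D = 360 kJ/mol.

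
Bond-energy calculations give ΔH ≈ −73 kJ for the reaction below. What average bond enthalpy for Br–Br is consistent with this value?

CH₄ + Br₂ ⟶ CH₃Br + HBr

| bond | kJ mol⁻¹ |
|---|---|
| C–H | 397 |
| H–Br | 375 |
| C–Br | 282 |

D(Br–Br) ≈ 187 kJ/mol

Let D be the Br–Br bond energy.
Σ(broken) = 1×D + 4×397 = 1588 + D
Σ(formed) = 1×282 + 3×397 + 1×375 = 1848
ΔH = Σ(broken) − Σ(formed) = (1588 + D) − (1848) = −260 + D
Setting this equal to −73 kJ gives D = 187 kJ/mol.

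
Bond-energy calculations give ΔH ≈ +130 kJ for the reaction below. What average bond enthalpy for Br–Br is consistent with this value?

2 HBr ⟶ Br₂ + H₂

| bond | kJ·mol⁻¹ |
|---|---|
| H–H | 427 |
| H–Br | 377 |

D(Br–Br) ≈ 197 kJ/mol

Let D be the Br–Br bond energy.
Σ(broken) = 2×377 = 754
Σ(formed) = 1×D + 1×427 = 427 + D
ΔH = Σ(broken) − Σ(formed) = (754) − (427 + D) = +327 − D
Setting this equal to +130 kJ gives D = 197 kJ/mol.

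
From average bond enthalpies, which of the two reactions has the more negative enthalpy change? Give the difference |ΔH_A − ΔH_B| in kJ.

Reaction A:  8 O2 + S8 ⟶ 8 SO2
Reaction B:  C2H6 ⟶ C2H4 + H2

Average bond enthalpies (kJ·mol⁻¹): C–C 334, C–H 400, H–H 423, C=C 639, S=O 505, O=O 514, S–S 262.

Reaction A:
  Bonds broken (reactants):
    O=O: 8 × 514 = 4112
    S–S: 8 × 262 = 2096
    Σ(broken) = 6208 kJ
  Bonds formed (products):
    S=O: 16 × 505 = 8080
    Σ(formed) = 8080 kJ
  ΔH_A = 6208 − 8080 = −1872 kJ
Reaction B:
  Bonds broken (reactants):
    C–C: 1 × 334 = 334
    C–H: 6 × 400 = 2400
    Σ(broken) = 2734 kJ
  Bonds formed (products):
    C–H: 4 × 400 = 1600
    C=C: 1 × 639 = 639
    H–H: 1 × 423 = 423
    Σ(formed) = 2662 kJ
  ΔH_B = 2734 − 2662 = +72 kJ
ΔH_A − ΔH_B = −1944 kJ, so reaction A has the more negative ΔH; |ΔH_A − ΔH_B| = 1944 kJ.

Reaction A, by 1944 kJ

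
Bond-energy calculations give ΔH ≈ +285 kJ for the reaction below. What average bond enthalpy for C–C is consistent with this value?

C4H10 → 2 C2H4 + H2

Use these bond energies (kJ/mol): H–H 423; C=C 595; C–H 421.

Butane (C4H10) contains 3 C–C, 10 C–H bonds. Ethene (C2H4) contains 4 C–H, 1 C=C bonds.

D(C–C) ≈ 352 kJ/mol

Let D be the C–C bond energy.
Σ(broken) = 3×D + 10×421 = 4210 + 3D
Σ(formed) = 8×421 + 2×595 + 1×423 = 4981
ΔH = Σ(broken) − Σ(formed) = (4210 + 3D) − (4981) = −771 + 3D
Setting this equal to +285 kJ gives 3D = 1056, so D = 352 kJ/mol.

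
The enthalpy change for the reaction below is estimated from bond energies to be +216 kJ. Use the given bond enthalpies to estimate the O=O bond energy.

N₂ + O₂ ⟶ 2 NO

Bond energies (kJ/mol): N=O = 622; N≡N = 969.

D(O=O) ≈ 491 kJ/mol

Let D be the O=O bond energy.
Σ(broken) = 1×969 + 1×D = 969 + D
Σ(formed) = 2×622 = 1244
ΔH = Σ(broken) − Σ(formed) = (969 + D) − (1244) = −275 + D
Setting this equal to +216 kJ gives D = 491 kJ/mol.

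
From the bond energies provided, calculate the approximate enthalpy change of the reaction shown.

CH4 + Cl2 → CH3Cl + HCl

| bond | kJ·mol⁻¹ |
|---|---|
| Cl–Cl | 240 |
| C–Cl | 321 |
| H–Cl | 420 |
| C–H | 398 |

ΔH ≈ −103 kJ

Bonds broken (reactants):
  C–H: 4 × 398 = 1592
  Cl–Cl: 1 × 240 = 240
  Σ(broken) = 1832 kJ
Bonds formed (products):
  C–Cl: 1 × 321 = 321
  C–H: 3 × 398 = 1194
  H–Cl: 1 × 420 = 420
  Σ(formed) = 1935 kJ
ΔH = Σ(broken) − Σ(formed) = 1832 − 1935 = −103 kJ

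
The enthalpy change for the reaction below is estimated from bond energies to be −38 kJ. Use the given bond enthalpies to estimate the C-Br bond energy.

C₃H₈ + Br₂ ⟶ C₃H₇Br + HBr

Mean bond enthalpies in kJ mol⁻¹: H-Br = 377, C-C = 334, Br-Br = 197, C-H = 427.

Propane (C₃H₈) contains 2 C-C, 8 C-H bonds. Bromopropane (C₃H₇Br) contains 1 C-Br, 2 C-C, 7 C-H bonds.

Let D be the C-Br bond energy.
Σ(broken) = 1×197 + 2×334 + 8×427 = 4281
Σ(formed) = 1×D + 2×334 + 7×427 + 1×377 = 4034 + D
ΔH = Σ(broken) − Σ(formed) = (4281) − (4034 + D) = +247 − D
Setting this equal to −38 kJ gives D = 285 kJ/mol.

D(C-Br) ≈ 285 kJ/mol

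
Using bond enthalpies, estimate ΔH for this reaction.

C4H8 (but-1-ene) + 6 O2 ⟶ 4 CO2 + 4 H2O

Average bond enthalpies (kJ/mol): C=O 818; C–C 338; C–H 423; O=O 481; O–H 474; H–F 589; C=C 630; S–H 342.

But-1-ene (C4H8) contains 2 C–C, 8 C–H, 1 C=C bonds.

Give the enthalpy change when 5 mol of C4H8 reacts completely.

Bonds broken (reactants):
  C–C: 2 × 338 = 676
  C–H: 8 × 423 = 3384
  C=C: 1 × 630 = 630
  O=O: 6 × 481 = 2886
  Σ(broken) = 7576 kJ
Bonds formed (products):
  C=O: 8 × 818 = 6544
  O–H: 8 × 474 = 3792
  Σ(formed) = 10336 kJ
ΔH = Σ(broken) − Σ(formed) = 7576 − 10336 = −2760 kJ
For 5× the reaction as written: 5 × (−2760) = −13800 kJ

ΔH = −13800 kJ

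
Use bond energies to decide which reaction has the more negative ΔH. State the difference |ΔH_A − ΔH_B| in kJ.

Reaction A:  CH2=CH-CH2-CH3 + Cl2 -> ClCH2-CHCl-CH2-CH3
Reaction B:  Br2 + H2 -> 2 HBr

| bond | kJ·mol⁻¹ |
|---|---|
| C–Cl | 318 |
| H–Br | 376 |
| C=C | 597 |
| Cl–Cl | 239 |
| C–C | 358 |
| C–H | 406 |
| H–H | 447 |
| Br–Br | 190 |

Reaction A, by 43 kJ

Reaction A:
  Bonds broken (reactants):
    C–C: 2 × 358 = 716
    C–H: 8 × 406 = 3248
    C=C: 1 × 597 = 597
    Cl–Cl: 1 × 239 = 239
    Σ(broken) = 4800 kJ
  Bonds formed (products):
    C–C: 3 × 358 = 1074
    C–Cl: 2 × 318 = 636
    C–H: 8 × 406 = 3248
    Σ(formed) = 4958 kJ
  ΔH_A = 4800 − 4958 = −158 kJ
Reaction B:
  Bonds broken (reactants):
    Br–Br: 1 × 190 = 190
    H–H: 1 × 447 = 447
    Σ(broken) = 637 kJ
  Bonds formed (products):
    H–Br: 2 × 376 = 752
    Σ(formed) = 752 kJ
  ΔH_B = 637 − 752 = −115 kJ
ΔH_A − ΔH_B = −43 kJ, so reaction A has the more negative ΔH; |ΔH_A − ΔH_B| = 43 kJ.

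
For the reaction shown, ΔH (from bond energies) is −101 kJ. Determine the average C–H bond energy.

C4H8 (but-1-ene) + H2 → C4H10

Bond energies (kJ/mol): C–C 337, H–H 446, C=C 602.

Let D be the C–H bond energy.
Σ(broken) = 2×337 + 8×D + 1×602 + 1×446 = 1722 + 8D
Σ(formed) = 3×337 + 10×D = 1011 + 10D
ΔH = Σ(broken) − Σ(formed) = (1722 + 8D) − (1011 + 10D) = +711 − 2D
Setting this equal to −101 kJ gives 2D = 812, so D = 406 kJ/mol.

D(C–H) ≈ 406 kJ/mol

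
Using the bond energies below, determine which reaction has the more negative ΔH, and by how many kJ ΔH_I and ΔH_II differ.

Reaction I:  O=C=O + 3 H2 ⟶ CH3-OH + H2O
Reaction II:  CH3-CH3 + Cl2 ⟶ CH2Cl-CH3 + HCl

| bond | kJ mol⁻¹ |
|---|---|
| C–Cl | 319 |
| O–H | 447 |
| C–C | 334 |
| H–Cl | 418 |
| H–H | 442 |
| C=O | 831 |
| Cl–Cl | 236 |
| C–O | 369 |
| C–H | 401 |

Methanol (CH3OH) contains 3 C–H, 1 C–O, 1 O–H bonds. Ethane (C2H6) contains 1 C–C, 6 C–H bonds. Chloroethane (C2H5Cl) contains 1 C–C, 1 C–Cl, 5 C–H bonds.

Reaction II, by 175 kJ

Reaction I:
  Bonds broken (reactants):
    C=O: 2 × 831 = 1662
    H–H: 3 × 442 = 1326
    Σ(broken) = 2988 kJ
  Bonds formed (products):
    C–H: 3 × 401 = 1203
    C–O: 1 × 369 = 369
    O–H: 3 × 447 = 1341
    Σ(formed) = 2913 kJ
  ΔH_I = 2988 − 2913 = +75 kJ
Reaction II:
  Bonds broken (reactants):
    C–C: 1 × 334 = 334
    C–H: 6 × 401 = 2406
    Cl–Cl: 1 × 236 = 236
    Σ(broken) = 2976 kJ
  Bonds formed (products):
    C–C: 1 × 334 = 334
    C–Cl: 1 × 319 = 319
    C–H: 5 × 401 = 2005
    H–Cl: 1 × 418 = 418
    Σ(formed) = 3076 kJ
  ΔH_II = 2976 − 3076 = −100 kJ
ΔH_I − ΔH_II = +175 kJ, so reaction II has the more negative ΔH; |ΔH_I − ΔH_II| = 175 kJ.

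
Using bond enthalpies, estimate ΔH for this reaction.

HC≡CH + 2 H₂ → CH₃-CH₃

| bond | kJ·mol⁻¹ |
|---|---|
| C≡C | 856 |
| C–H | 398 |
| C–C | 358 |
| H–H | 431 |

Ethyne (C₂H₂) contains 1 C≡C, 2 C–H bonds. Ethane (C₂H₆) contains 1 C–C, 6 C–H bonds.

ΔH ≈ −232 kJ

Bonds broken (reactants):
  C≡C: 1 × 856 = 856
  C–H: 2 × 398 = 796
  H–H: 2 × 431 = 862
  Σ(broken) = 2514 kJ
Bonds formed (products):
  C–C: 1 × 358 = 358
  C–H: 6 × 398 = 2388
  Σ(formed) = 2746 kJ
ΔH = Σ(broken) − Σ(formed) = 2514 − 2746 = −232 kJ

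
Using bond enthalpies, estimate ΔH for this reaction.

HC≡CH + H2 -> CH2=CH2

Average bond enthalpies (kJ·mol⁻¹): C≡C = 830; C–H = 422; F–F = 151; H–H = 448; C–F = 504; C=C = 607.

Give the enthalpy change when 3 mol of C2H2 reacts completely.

Bonds broken (reactants):
  C≡C: 1 × 830 = 830
  C–H: 2 × 422 = 844
  H–H: 1 × 448 = 448
  Σ(broken) = 2122 kJ
Bonds formed (products):
  C–H: 4 × 422 = 1688
  C=C: 1 × 607 = 607
  Σ(formed) = 2295 kJ
ΔH = Σ(broken) − Σ(formed) = 2122 − 2295 = −173 kJ
For 3× the reaction as written: 3 × (−173) = −519 kJ

ΔH = −519 kJ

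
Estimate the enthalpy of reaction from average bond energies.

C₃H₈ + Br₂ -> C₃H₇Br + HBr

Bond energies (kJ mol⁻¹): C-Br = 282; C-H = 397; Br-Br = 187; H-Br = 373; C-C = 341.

Bonds broken (reactants):
  Br-Br: 1 × 187 = 187
  C-C: 2 × 341 = 682
  C-H: 8 × 397 = 3176
  Σ(broken) = 4045 kJ
Bonds formed (products):
  C-Br: 1 × 282 = 282
  C-C: 2 × 341 = 682
  C-H: 7 × 397 = 2779
  H-Br: 1 × 373 = 373
  Σ(formed) = 4116 kJ
ΔH = Σ(broken) − Σ(formed) = 4045 − 4116 = −71 kJ

ΔH ≈ −71 kJ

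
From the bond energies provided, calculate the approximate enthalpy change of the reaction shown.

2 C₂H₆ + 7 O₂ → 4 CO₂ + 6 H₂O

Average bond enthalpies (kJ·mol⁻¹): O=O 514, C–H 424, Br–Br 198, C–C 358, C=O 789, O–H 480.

ΔH ≈ −2670 kJ

Bonds broken (reactants):
  C–C: 2 × 358 = 716
  C–H: 12 × 424 = 5088
  O=O: 7 × 514 = 3598
  Σ(broken) = 9402 kJ
Bonds formed (products):
  C=O: 8 × 789 = 6312
  O–H: 12 × 480 = 5760
  Σ(formed) = 12072 kJ
ΔH = Σ(broken) − Σ(formed) = 9402 − 12072 = −2670 kJ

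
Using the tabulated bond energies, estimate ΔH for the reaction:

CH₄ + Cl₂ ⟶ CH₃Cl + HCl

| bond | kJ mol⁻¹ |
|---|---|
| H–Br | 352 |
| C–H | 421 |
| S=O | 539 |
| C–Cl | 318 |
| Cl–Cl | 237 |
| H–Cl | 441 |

ΔH ≈ −101 kJ

Bonds broken (reactants):
  C–H: 4 × 421 = 1684
  Cl–Cl: 1 × 237 = 237
  Σ(broken) = 1921 kJ
Bonds formed (products):
  C–Cl: 1 × 318 = 318
  C–H: 3 × 421 = 1263
  H–Cl: 1 × 441 = 441
  Σ(formed) = 2022 kJ
ΔH = Σ(broken) − Σ(formed) = 1921 − 2022 = −101 kJ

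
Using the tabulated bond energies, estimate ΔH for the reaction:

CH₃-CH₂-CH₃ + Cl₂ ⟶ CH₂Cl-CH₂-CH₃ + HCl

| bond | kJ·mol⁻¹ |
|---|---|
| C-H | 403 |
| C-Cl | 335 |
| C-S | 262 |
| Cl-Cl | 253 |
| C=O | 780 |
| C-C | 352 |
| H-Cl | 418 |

ΔH ≈ −97 kJ

Bonds broken (reactants):
  C-C: 2 × 352 = 704
  C-H: 8 × 403 = 3224
  Cl-Cl: 1 × 253 = 253
  Σ(broken) = 4181 kJ
Bonds formed (products):
  C-C: 2 × 352 = 704
  C-Cl: 1 × 335 = 335
  C-H: 7 × 403 = 2821
  H-Cl: 1 × 418 = 418
  Σ(formed) = 4278 kJ
ΔH = Σ(broken) − Σ(formed) = 4181 − 4278 = −97 kJ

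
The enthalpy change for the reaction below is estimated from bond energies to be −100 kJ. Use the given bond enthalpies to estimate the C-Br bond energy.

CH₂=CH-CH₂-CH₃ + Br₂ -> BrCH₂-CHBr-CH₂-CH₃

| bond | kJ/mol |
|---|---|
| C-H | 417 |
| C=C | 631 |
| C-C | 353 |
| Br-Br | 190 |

D(C-Br) ≈ 284 kJ/mol

Let D be the C-Br bond energy.
Σ(broken) = 1×190 + 2×353 + 8×417 + 1×631 = 4863
Σ(formed) = 2×D + 3×353 + 8×417 = 4395 + 2D
ΔH = Σ(broken) − Σ(formed) = (4863) − (4395 + 2D) = +468 − 2D
Setting this equal to −100 kJ gives 2D = 568, so D = 284 kJ/mol.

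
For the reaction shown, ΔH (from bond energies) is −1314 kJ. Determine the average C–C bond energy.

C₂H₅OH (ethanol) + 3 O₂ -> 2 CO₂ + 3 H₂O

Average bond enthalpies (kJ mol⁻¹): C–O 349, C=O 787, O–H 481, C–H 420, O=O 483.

D(C–C) ≈ 341 kJ/mol

Let D be the C–C bond energy.
Σ(broken) = 1×D + 5×420 + 1×349 + 1×481 + 3×483 = 4379 + D
Σ(formed) = 4×787 + 6×481 = 6034
ΔH = Σ(broken) − Σ(formed) = (4379 + D) − (6034) = −1655 + D
Setting this equal to −1314 kJ gives D = 341 kJ/mol.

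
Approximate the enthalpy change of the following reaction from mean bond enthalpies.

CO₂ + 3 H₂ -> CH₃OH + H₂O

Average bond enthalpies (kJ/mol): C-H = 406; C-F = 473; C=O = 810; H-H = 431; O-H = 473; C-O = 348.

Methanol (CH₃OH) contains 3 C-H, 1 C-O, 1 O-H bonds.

ΔH ≈ −72 kJ

Bonds broken (reactants):
  C=O: 2 × 810 = 1620
  H-H: 3 × 431 = 1293
  Σ(broken) = 2913 kJ
Bonds formed (products):
  C-H: 3 × 406 = 1218
  C-O: 1 × 348 = 348
  O-H: 3 × 473 = 1419
  Σ(formed) = 2985 kJ
ΔH = Σ(broken) − Σ(formed) = 2913 − 2985 = −72 kJ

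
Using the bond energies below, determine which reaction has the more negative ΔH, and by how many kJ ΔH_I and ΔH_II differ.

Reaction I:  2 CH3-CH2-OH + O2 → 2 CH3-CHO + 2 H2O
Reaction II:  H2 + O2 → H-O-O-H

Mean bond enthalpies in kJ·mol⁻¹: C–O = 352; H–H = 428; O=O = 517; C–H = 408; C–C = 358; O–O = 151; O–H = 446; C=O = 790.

Reaction I:
  Bonds broken (reactants):
    C–C: 2 × 358 = 716
    C–H: 10 × 408 = 4080
    C–O: 2 × 352 = 704
    O–H: 2 × 446 = 892
    O=O: 1 × 517 = 517
    Σ(broken) = 6909 kJ
  Bonds formed (products):
    C–C: 2 × 358 = 716
    C–H: 8 × 408 = 3264
    C=O: 2 × 790 = 1580
    O–H: 4 × 446 = 1784
    Σ(formed) = 7344 kJ
  ΔH_I = 6909 − 7344 = −435 kJ
Reaction II:
  Bonds broken (reactants):
    H–H: 1 × 428 = 428
    O=O: 1 × 517 = 517
    Σ(broken) = 945 kJ
  Bonds formed (products):
    O–H: 2 × 446 = 892
    O–O: 1 × 151 = 151
    Σ(formed) = 1043 kJ
  ΔH_II = 945 − 1043 = −98 kJ
ΔH_I − ΔH_II = −337 kJ, so reaction I has the more negative ΔH; |ΔH_I − ΔH_II| = 337 kJ.

Reaction I, by 337 kJ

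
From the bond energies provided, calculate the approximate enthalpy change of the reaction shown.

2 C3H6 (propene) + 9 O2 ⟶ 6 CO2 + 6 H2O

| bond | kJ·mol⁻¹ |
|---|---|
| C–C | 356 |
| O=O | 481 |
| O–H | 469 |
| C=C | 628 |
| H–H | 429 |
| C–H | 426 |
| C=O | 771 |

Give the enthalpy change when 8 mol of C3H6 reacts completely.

ΔH = −13884 kJ

Bonds broken (reactants):
  C–C: 2 × 356 = 712
  C–H: 12 × 426 = 5112
  C=C: 2 × 628 = 1256
  O=O: 9 × 481 = 4329
  Σ(broken) = 11409 kJ
Bonds formed (products):
  C=O: 12 × 771 = 9252
  O–H: 12 × 469 = 5628
  Σ(formed) = 14880 kJ
ΔH = Σ(broken) − Σ(formed) = 11409 − 14880 = −3471 kJ
For 4× the reaction as written: 4 × (−3471) = −13884 kJ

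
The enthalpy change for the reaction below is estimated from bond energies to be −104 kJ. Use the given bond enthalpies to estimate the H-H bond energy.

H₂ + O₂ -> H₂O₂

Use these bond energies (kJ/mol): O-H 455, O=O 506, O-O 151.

D(H-H) ≈ 451 kJ/mol

Let D be the H-H bond energy.
Σ(broken) = 1×D + 1×506 = 506 + D
Σ(formed) = 2×455 + 1×151 = 1061
ΔH = Σ(broken) − Σ(formed) = (506 + D) − (1061) = −555 + D
Setting this equal to −104 kJ gives D = 451 kJ/mol.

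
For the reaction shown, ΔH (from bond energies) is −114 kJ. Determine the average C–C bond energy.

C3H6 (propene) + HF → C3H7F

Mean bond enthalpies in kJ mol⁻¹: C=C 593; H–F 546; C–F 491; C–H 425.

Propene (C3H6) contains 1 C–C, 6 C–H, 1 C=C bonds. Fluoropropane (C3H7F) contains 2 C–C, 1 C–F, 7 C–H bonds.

D(C–C) ≈ 337 kJ/mol

Let D be the C–C bond energy.
Σ(broken) = 1×D + 6×425 + 1×593 + 1×546 = 3689 + D
Σ(formed) = 2×D + 1×491 + 7×425 = 3466 + 2D
ΔH = Σ(broken) − Σ(formed) = (3689 + D) − (3466 + 2D) = +223 − D
Setting this equal to −114 kJ gives D = 337 kJ/mol.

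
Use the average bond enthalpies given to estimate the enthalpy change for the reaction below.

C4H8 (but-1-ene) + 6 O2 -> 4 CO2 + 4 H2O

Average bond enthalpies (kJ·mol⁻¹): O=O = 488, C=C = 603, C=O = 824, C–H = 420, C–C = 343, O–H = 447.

Bonds broken (reactants):
  C–C: 2 × 343 = 686
  C–H: 8 × 420 = 3360
  C=C: 1 × 603 = 603
  O=O: 6 × 488 = 2928
  Σ(broken) = 7577 kJ
Bonds formed (products):
  C=O: 8 × 824 = 6592
  O–H: 8 × 447 = 3576
  Σ(formed) = 10168 kJ
ΔH = Σ(broken) − Σ(formed) = 7577 − 10168 = −2591 kJ

ΔH ≈ −2591 kJ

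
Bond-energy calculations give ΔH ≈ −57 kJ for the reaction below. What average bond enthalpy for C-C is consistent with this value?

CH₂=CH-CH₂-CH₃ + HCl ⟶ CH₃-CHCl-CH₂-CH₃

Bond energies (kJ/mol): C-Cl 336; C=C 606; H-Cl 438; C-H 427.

D(C-C) ≈ 338 kJ/mol

Let D be the C-C bond energy.
Σ(broken) = 2×D + 8×427 + 1×606 + 1×438 = 4460 + 2D
Σ(formed) = 3×D + 1×336 + 9×427 = 4179 + 3D
ΔH = Σ(broken) − Σ(formed) = (4460 + 2D) − (4179 + 3D) = +281 − D
Setting this equal to −57 kJ gives D = 338 kJ/mol.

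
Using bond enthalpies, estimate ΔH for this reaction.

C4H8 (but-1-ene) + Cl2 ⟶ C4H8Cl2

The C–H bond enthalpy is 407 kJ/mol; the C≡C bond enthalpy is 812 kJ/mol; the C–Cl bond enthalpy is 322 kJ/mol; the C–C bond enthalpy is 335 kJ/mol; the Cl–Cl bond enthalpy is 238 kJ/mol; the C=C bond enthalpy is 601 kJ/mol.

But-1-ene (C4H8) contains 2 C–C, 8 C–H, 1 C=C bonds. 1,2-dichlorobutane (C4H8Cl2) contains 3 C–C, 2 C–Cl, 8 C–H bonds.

Bonds broken (reactants):
  C–C: 2 × 335 = 670
  C–H: 8 × 407 = 3256
  C=C: 1 × 601 = 601
  Cl–Cl: 1 × 238 = 238
  Σ(broken) = 4765 kJ
Bonds formed (products):
  C–C: 3 × 335 = 1005
  C–Cl: 2 × 322 = 644
  C–H: 8 × 407 = 3256
  Σ(formed) = 4905 kJ
ΔH = Σ(broken) − Σ(formed) = 4765 − 4905 = −140 kJ

ΔH ≈ −140 kJ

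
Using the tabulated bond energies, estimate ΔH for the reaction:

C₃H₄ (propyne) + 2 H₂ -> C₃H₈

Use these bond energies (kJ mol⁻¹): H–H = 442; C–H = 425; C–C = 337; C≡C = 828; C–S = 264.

Bonds broken (reactants):
  C≡C: 1 × 828 = 828
  C–C: 1 × 337 = 337
  C–H: 4 × 425 = 1700
  H–H: 2 × 442 = 884
  Σ(broken) = 3749 kJ
Bonds formed (products):
  C–C: 2 × 337 = 674
  C–H: 8 × 425 = 3400
  Σ(formed) = 4074 kJ
ΔH = Σ(broken) − Σ(formed) = 3749 − 4074 = −325 kJ

ΔH ≈ −325 kJ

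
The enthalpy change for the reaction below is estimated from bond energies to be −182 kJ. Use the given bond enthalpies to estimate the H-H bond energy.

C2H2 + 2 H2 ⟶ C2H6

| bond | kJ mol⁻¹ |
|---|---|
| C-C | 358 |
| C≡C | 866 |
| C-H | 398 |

D(H-H) ≈ 451 kJ/mol

Let D be the H-H bond energy.
Σ(broken) = 1×866 + 2×398 + 2×D = 1662 + 2D
Σ(formed) = 1×358 + 6×398 = 2746
ΔH = Σ(broken) − Σ(formed) = (1662 + 2D) − (2746) = −1084 + 2D
Setting this equal to −182 kJ gives 2D = 902, so D = 451 kJ/mol.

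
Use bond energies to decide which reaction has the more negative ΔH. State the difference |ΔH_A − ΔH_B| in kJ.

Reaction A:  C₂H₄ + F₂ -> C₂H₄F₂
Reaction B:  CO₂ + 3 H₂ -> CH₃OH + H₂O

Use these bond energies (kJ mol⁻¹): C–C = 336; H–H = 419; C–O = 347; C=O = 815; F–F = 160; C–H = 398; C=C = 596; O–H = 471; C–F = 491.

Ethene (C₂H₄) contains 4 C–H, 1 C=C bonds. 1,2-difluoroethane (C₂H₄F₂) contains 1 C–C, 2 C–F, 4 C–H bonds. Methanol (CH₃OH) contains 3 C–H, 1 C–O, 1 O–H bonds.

Reaction A:
  Bonds broken (reactants):
    C–H: 4 × 398 = 1592
    C=C: 1 × 596 = 596
    F–F: 1 × 160 = 160
    Σ(broken) = 2348 kJ
  Bonds formed (products):
    C–C: 1 × 336 = 336
    C–F: 2 × 491 = 982
    C–H: 4 × 398 = 1592
    Σ(formed) = 2910 kJ
  ΔH_A = 2348 − 2910 = −562 kJ
Reaction B:
  Bonds broken (reactants):
    C=O: 2 × 815 = 1630
    H–H: 3 × 419 = 1257
    Σ(broken) = 2887 kJ
  Bonds formed (products):
    C–H: 3 × 398 = 1194
    C–O: 1 × 347 = 347
    O–H: 3 × 471 = 1413
    Σ(formed) = 2954 kJ
  ΔH_B = 2887 − 2954 = −67 kJ
ΔH_A − ΔH_B = −495 kJ, so reaction A has the more negative ΔH; |ΔH_A − ΔH_B| = 495 kJ.

Reaction A, by 495 kJ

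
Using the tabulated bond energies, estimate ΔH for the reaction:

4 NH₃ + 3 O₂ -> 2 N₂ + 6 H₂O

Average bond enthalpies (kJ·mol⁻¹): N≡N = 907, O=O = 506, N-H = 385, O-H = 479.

ΔH ≈ −1424 kJ

Bonds broken (reactants):
  N-H: 12 × 385 = 4620
  O=O: 3 × 506 = 1518
  Σ(broken) = 6138 kJ
Bonds formed (products):
  N≡N: 2 × 907 = 1814
  O-H: 12 × 479 = 5748
  Σ(formed) = 7562 kJ
ΔH = Σ(broken) − Σ(formed) = 6138 − 7562 = −1424 kJ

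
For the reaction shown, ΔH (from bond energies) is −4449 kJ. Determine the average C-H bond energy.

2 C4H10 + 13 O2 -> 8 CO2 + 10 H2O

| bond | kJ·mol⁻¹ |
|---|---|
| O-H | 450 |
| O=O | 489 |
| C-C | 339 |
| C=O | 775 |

Let D be the C-H bond energy.
Σ(broken) = 6×339 + 20×D + 13×489 = 8391 + 20D
Σ(formed) = 16×775 + 20×450 = 21400
ΔH = Σ(broken) − Σ(formed) = (8391 + 20D) − (21400) = −13009 + 20D
Setting this equal to −4449 kJ gives 20D = 8560, so D = 428 kJ/mol.

D(C-H) ≈ 428 kJ/mol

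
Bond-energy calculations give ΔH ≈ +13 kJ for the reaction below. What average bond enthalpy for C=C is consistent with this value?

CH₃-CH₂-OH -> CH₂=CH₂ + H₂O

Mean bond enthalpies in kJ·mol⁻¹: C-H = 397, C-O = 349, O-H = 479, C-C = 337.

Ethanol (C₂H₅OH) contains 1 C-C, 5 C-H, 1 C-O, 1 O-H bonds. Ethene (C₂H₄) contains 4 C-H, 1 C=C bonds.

D(C=C) ≈ 591 kJ/mol

Let D be the C=C bond energy.
Σ(broken) = 1×337 + 5×397 + 1×349 + 1×479 = 3150
Σ(formed) = 4×397 + 1×D + 2×479 = 2546 + D
ΔH = Σ(broken) − Σ(formed) = (3150) − (2546 + D) = +604 − D
Setting this equal to +13 kJ gives D = 591 kJ/mol.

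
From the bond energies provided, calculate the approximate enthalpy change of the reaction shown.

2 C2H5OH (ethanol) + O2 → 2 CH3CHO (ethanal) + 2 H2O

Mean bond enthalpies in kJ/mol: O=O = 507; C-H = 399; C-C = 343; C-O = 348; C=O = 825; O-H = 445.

Bonds broken (reactants):
  C-C: 2 × 343 = 686
  C-H: 10 × 399 = 3990
  C-O: 2 × 348 = 696
  O-H: 2 × 445 = 890
  O=O: 1 × 507 = 507
  Σ(broken) = 6769 kJ
Bonds formed (products):
  C-C: 2 × 343 = 686
  C-H: 8 × 399 = 3192
  C=O: 2 × 825 = 1650
  O-H: 4 × 445 = 1780
  Σ(formed) = 7308 kJ
ΔH = Σ(broken) − Σ(formed) = 6769 − 7308 = −539 kJ

ΔH ≈ −539 kJ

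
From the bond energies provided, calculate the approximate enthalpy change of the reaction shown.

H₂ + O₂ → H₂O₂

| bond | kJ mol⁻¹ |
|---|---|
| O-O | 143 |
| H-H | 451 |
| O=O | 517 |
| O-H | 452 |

Bonds broken (reactants):
  H-H: 1 × 451 = 451
  O=O: 1 × 517 = 517
  Σ(broken) = 968 kJ
Bonds formed (products):
  O-H: 2 × 452 = 904
  O-O: 1 × 143 = 143
  Σ(formed) = 1047 kJ
ΔH = Σ(broken) − Σ(formed) = 968 − 1047 = −79 kJ

ΔH ≈ −79 kJ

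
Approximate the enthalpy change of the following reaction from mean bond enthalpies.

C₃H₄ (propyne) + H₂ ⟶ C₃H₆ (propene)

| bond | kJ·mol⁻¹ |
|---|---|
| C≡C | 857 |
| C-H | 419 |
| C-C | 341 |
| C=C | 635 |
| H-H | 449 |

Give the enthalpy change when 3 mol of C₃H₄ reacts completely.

Bonds broken (reactants):
  C≡C: 1 × 857 = 857
  C-C: 1 × 341 = 341
  C-H: 4 × 419 = 1676
  H-H: 1 × 449 = 449
  Σ(broken) = 3323 kJ
Bonds formed (products):
  C-C: 1 × 341 = 341
  C-H: 6 × 419 = 2514
  C=C: 1 × 635 = 635
  Σ(formed) = 3490 kJ
ΔH = Σ(broken) − Σ(formed) = 3323 − 3490 = −167 kJ
For 3× the reaction as written: 3 × (−167) = −501 kJ

ΔH = −501 kJ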